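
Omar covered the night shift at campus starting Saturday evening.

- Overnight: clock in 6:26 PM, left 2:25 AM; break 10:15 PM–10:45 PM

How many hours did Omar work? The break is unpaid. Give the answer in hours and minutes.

Overnight: 6:26 PM → midnight = 5 h 34 min; midnight → 2:25 AM = 2 h 25 min; span 7 h 59 min; less 30 min break → 7 h 29 min

7 h 29 min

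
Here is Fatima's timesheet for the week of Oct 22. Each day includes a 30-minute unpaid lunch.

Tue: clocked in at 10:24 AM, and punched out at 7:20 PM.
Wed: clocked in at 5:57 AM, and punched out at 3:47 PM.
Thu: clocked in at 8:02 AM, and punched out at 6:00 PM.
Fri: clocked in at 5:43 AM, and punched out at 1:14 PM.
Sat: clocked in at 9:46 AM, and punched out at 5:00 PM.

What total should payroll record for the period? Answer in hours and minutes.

Tue: 10:24 AM–7:20 PM = 8 h 56 min; less 30 min break → 8 h 26 min
Wed: 5:57 AM–3:47 PM = 9 h 50 min; less 30 min break → 9 h 20 min
Thu: 8:02 AM–6:00 PM = 9 h 58 min; less 30 min break → 9 h 28 min
Fri: 5:43 AM–1:14 PM = 7 h 31 min; less 30 min break → 7 h 1 min
Sat: 9:46 AM–5:00 PM = 7 h 14 min; less 30 min break → 6 h 44 min
Total: 8 h 26 min + 9 h 20 min + 9 h 28 min + 7 h 1 min + 6 h 44 min = 40 h 59 min.

40 h 59 min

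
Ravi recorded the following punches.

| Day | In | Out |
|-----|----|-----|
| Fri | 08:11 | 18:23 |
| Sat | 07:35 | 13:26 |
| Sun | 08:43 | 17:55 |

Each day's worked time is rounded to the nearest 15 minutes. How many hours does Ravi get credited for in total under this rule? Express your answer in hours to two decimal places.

Fri: 08:11–18:23 = 10 h 12 min → rounds to 10 h 15 min
Sat: 07:35–13:26 = 5 h 51 min → rounds to 5 h 45 min
Sun: 08:43–17:55 = 9 h 12 min → rounds to 9 h 15 min
Total credited: 25 h 15 min.

25.25 hours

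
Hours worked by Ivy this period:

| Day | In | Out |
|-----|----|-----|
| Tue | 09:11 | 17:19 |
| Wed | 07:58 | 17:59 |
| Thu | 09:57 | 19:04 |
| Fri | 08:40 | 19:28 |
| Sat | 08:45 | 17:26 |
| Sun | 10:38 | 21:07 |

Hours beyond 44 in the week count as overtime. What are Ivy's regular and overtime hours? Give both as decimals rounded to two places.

Regular 44.00 hours, overtime 13.23 hours

Tue: 09:11–17:19 = 8 h 8 min
Wed: 07:58–17:59 = 10 h 1 min
Thu: 09:57–19:04 = 9 h 7 min
Fri: 08:40–19:28 = 10 h 48 min
Sat: 08:45–17:26 = 8 h 41 min
Sun: 10:38–21:07 = 10 h 29 min
Total worked: 57 h 14 min = 57.23 h.
Threshold 44 h → overtime 13 h 14 min, regular 44 h 0 min.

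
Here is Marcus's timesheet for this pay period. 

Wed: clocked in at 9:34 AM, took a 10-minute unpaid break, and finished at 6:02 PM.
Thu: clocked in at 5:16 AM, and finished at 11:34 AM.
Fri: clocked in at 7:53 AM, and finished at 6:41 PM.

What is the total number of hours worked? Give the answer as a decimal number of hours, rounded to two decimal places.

25.40 hours

Wed: 9:34 AM–6:02 PM = 8 h 28 min; less 10 min break → 8 h 18 min
Thu: 5:16 AM–11:34 AM = 6 h 18 min
Fri: 7:53 AM–6:41 PM = 10 h 48 min
Total: 8 h 18 min + 6 h 18 min + 10 h 48 min = 25 h 24 min.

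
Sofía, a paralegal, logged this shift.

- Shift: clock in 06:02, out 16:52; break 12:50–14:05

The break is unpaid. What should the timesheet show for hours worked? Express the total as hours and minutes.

9 h 35 min

Shift: 06:02–16:52 = 10 h 50 min; less 75 min break → 9 h 35 min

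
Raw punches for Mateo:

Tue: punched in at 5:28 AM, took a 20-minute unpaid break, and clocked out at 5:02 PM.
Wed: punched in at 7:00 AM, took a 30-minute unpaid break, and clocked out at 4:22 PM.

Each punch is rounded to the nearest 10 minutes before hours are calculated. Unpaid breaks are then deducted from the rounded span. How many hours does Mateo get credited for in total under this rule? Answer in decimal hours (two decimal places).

Tue: in 5:28 AM→5:30 AM, out 5:02 PM→5:00 PM; 11 h 30 min − 20 min = 11 h 10 min
Wed: in 7:00 AM→7:00 AM, out 4:22 PM→4:20 PM; 9 h 20 min − 30 min = 8 h 50 min
Total credited: 20 h 0 min.

20.00 hours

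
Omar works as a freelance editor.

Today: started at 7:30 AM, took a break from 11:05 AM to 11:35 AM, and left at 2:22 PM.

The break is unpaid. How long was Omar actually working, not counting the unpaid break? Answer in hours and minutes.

6 h 22 min

Today: 7:30 AM–2:22 PM = 6 h 52 min; less 30 min break → 6 h 22 min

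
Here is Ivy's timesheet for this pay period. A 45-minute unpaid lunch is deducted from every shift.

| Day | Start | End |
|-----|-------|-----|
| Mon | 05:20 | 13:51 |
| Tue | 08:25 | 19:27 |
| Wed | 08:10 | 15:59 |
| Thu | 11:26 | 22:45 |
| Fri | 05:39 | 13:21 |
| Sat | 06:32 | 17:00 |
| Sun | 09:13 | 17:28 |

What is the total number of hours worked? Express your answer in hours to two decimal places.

59.85 hours

Mon: 05:20–13:51 = 8 h 31 min; less 45 min break → 7 h 46 min
Tue: 08:25–19:27 = 11 h 2 min; less 45 min break → 10 h 17 min
Wed: 08:10–15:59 = 7 h 49 min; less 45 min break → 7 h 4 min
Thu: 11:26–22:45 = 11 h 19 min; less 45 min break → 10 h 34 min
Fri: 05:39–13:21 = 7 h 42 min; less 45 min break → 6 h 57 min
Sat: 06:32–17:00 = 10 h 28 min; less 45 min break → 9 h 43 min
Sun: 09:13–17:28 = 8 h 15 min; less 45 min break → 7 h 30 min
Total: 7 h 46 min + 10 h 17 min + 7 h 4 min + 10 h 34 min + 6 h 57 min + 9 h 43 min + 7 h 30 min = 59 h 51 min.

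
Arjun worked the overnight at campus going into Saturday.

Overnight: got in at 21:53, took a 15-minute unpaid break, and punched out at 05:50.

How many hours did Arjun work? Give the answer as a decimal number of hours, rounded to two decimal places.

7.70 hours

Overnight: 21:53 → midnight = 2 h 7 min; midnight → 05:50 = 5 h 50 min; span 7 h 57 min; less 15 min break → 7 h 42 min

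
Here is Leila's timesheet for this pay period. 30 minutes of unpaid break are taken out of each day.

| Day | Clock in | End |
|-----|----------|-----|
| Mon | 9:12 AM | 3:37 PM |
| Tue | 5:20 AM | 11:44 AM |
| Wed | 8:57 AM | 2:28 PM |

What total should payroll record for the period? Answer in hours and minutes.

16 h 50 min

Mon: 9:12 AM–3:37 PM = 6 h 25 min; less 30 min break → 5 h 55 min
Tue: 5:20 AM–11:44 AM = 6 h 24 min; less 30 min break → 5 h 54 min
Wed: 8:57 AM–2:28 PM = 5 h 31 min; less 30 min break → 5 h 1 min
Total: 5 h 55 min + 5 h 54 min + 5 h 1 min = 16 h 50 min.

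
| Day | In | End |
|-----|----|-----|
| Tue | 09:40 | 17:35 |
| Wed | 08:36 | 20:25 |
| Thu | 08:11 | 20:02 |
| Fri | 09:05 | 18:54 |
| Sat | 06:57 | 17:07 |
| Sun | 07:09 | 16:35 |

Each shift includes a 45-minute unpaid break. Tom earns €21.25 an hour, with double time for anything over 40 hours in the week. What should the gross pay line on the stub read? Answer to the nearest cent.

Tue: 09:40–17:35 = 7 h 55 min; less 45 min break → 7 h 10 min
Wed: 08:36–20:25 = 11 h 49 min; less 45 min break → 11 h 4 min
Thu: 08:11–20:02 = 11 h 51 min; less 45 min break → 11 h 6 min
Fri: 09:05–18:54 = 9 h 49 min; less 45 min break → 9 h 4 min
Sat: 06:57–17:07 = 10 h 10 min; less 45 min break → 9 h 25 min
Sun: 07:09–16:35 = 9 h 26 min; less 45 min break → 8 h 41 min
Total worked: 56 h 30 min = 3390 min.
Regular 40 h 0 min = 2400 min at €21.25/h; overtime 16 h 30 min = 990 min at €42.50/h.
Pay = (2400 × €21.25 + 990 × €42.50) ÷ 60 = €1551.25.

€1551.25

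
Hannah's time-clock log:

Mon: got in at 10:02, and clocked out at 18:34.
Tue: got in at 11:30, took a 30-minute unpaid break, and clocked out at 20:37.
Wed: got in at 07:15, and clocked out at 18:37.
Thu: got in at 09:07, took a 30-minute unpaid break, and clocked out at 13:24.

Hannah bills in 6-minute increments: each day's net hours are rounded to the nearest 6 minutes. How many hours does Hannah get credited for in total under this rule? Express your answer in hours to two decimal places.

Mon: 10:02–18:34 = 8 h 32 min → rounds to 8 h 30 min
Tue: 11:30–20:37 = 9 h 7 min − 30 min = 8 h 37 min → rounds to 8 h 36 min
Wed: 07:15–18:37 = 11 h 22 min → rounds to 11 h 24 min
Thu: 09:07–13:24 = 4 h 17 min − 30 min = 3 h 47 min → rounds to 3 h 48 min
Total credited: 32 h 18 min.

32.30 hours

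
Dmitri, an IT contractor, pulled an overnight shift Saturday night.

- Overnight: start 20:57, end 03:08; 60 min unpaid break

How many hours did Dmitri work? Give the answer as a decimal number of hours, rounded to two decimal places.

5.18 hours

Overnight: 20:57 → midnight = 3 h 3 min; midnight → 03:08 = 3 h 8 min; span 6 h 11 min; less 60 min break → 5 h 11 min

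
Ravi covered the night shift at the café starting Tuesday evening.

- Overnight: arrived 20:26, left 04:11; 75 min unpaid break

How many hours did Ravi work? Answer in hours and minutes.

Overnight: 20:26 → midnight = 3 h 34 min; midnight → 04:11 = 4 h 11 min; span 7 h 45 min; less 75 min break → 6 h 30 min

6 h 30 min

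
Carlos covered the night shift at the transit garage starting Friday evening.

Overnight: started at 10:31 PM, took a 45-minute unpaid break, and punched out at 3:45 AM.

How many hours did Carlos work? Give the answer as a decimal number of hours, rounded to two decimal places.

Overnight: 10:31 PM → midnight = 1 h 29 min; midnight → 3:45 AM = 3 h 45 min; span 5 h 14 min; less 45 min break → 4 h 29 min

4.48 hours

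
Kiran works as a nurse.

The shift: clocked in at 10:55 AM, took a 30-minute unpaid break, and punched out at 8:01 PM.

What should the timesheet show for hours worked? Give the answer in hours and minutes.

8 h 36 min

The shift: 10:55 AM–8:01 PM = 9 h 6 min; less 30 min break → 8 h 36 min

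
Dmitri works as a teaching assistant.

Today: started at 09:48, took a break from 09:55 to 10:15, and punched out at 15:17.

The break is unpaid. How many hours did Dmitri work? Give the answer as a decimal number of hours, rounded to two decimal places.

5.15 hours

Today: 09:48–15:17 = 5 h 29 min; less 20 min break → 5 h 9 min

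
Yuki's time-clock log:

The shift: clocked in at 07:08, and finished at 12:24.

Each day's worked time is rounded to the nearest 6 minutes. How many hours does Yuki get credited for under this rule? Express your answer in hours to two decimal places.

The shift: 07:08–12:24 = 5 h 16 min → rounds to 5 h 18 min

5.30 hours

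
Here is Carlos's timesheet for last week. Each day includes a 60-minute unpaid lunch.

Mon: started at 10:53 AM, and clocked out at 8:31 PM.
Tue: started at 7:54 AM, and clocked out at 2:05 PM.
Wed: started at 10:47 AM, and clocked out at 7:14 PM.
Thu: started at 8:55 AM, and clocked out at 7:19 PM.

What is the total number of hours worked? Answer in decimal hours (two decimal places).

30.67 hours

Mon: 10:53 AM–8:31 PM = 9 h 38 min; less 60 min break → 8 h 38 min
Tue: 7:54 AM–2:05 PM = 6 h 11 min; less 60 min break → 5 h 11 min
Wed: 10:47 AM–7:14 PM = 8 h 27 min; less 60 min break → 7 h 27 min
Thu: 8:55 AM–7:19 PM = 10 h 24 min; less 60 min break → 9 h 24 min
Total: 8 h 38 min + 5 h 11 min + 7 h 27 min + 9 h 24 min = 30 h 40 min.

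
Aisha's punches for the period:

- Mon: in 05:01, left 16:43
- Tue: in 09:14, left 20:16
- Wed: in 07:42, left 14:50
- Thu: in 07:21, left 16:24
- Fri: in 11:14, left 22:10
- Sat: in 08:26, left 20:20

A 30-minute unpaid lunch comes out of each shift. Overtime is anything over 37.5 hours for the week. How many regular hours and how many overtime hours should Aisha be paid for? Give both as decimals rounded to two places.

Regular 37.50 hours, overtime 21.25 hours

Mon: 05:01–16:43 = 11 h 42 min; less 30 min break → 11 h 12 min
Tue: 09:14–20:16 = 11 h 2 min; less 30 min break → 10 h 32 min
Wed: 07:42–14:50 = 7 h 8 min; less 30 min break → 6 h 38 min
Thu: 07:21–16:24 = 9 h 3 min; less 30 min break → 8 h 33 min
Fri: 11:14–22:10 = 10 h 56 min; less 30 min break → 10 h 26 min
Sat: 08:26–20:20 = 11 h 54 min; less 30 min break → 11 h 24 min
Total worked: 58 h 45 min = 58.75 h.
Threshold 37.5 h → overtime 21 h 15 min, regular 37 h 30 min.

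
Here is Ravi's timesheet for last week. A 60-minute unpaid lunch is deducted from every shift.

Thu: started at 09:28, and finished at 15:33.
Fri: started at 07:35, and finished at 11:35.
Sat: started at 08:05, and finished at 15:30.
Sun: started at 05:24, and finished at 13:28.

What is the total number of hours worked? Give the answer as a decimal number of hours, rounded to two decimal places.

21.57 hours

Thu: 09:28–15:33 = 6 h 5 min; less 60 min break → 5 h 5 min
Fri: 07:35–11:35 = 4 h 0 min; less 60 min break → 3 h 0 min
Sat: 08:05–15:30 = 7 h 25 min; less 60 min break → 6 h 25 min
Sun: 05:24–13:28 = 8 h 4 min; less 60 min break → 7 h 4 min
Total: 5 h 5 min + 3 h 0 min + 6 h 25 min + 7 h 4 min = 21 h 34 min.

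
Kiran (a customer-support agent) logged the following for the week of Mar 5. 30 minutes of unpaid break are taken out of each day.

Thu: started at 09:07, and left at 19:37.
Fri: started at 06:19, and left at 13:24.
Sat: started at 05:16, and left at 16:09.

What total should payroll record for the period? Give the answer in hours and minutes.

26 h 58 min

Thu: 09:07–19:37 = 10 h 30 min; less 30 min break → 10 h 0 min
Fri: 06:19–13:24 = 7 h 5 min; less 30 min break → 6 h 35 min
Sat: 05:16–16:09 = 10 h 53 min; less 30 min break → 10 h 23 min
Total: 10 h 0 min + 6 h 35 min + 10 h 23 min = 26 h 58 min.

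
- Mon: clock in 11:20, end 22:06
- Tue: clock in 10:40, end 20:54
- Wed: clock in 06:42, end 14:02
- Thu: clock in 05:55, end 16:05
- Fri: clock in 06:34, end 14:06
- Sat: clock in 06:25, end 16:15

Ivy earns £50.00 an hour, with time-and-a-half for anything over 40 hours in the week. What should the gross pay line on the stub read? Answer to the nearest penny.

Mon: 11:20–22:06 = 10 h 46 min
Tue: 10:40–20:54 = 10 h 14 min
Wed: 06:42–14:02 = 7 h 20 min
Thu: 05:55–16:05 = 10 h 10 min
Fri: 06:34–14:06 = 7 h 32 min
Sat: 06:25–16:15 = 9 h 50 min
Total worked: 55 h 52 min = 3352 min.
Regular 40 h 0 min = 2400 min at £50.00/h; overtime 15 h 52 min = 952 min at £75.00/h.
Pay = (2400 × £50.00 + 952 × £75.00) ÷ 60 = £3190.00.

£3190.00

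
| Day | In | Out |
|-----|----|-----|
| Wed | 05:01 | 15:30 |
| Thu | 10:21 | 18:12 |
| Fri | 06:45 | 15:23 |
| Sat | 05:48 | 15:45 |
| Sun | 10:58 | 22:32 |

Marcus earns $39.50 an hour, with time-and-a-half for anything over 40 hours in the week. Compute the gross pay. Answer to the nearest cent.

$2082.64

Wed: 05:01–15:30 = 10 h 29 min
Thu: 10:21–18:12 = 7 h 51 min
Fri: 06:45–15:23 = 8 h 38 min
Sat: 05:48–15:45 = 9 h 57 min
Sun: 10:58–22:32 = 11 h 34 min
Total worked: 48 h 29 min = 2909 min.
Regular 40 h 0 min = 2400 min at $39.50/h; overtime 8 h 29 min = 509 min at $59.25/h.
Pay = (2400 × $39.50 + 509 × $59.25) ÷ 60 = $2082.64.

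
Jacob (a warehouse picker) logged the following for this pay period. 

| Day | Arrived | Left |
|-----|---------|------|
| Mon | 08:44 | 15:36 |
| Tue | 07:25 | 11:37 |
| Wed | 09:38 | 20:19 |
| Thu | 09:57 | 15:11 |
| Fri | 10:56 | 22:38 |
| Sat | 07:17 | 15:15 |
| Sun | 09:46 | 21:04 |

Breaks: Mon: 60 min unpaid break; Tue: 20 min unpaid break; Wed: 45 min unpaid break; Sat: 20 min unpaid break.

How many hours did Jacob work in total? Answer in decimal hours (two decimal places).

Mon: 08:44–15:36 = 6 h 52 min; less 60 min break → 5 h 52 min
Tue: 07:25–11:37 = 4 h 12 min; less 20 min break → 3 h 52 min
Wed: 09:38–20:19 = 10 h 41 min; less 45 min break → 9 h 56 min
Thu: 09:57–15:11 = 5 h 14 min
Fri: 10:56–22:38 = 11 h 42 min
Sat: 07:17–15:15 = 7 h 58 min; less 20 min break → 7 h 38 min
Sun: 09:46–21:04 = 11 h 18 min
Total: 5 h 52 min + 3 h 52 min + 9 h 56 min + 5 h 14 min + 11 h 42 min + 7 h 38 min + 11 h 18 min = 55 h 32 min.

55.53 hours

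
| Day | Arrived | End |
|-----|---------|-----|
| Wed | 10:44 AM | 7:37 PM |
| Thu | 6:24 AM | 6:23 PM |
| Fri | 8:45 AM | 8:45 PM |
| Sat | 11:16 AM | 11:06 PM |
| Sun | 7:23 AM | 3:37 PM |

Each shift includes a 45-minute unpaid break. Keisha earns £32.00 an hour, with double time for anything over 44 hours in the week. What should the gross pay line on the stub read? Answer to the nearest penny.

£1739.73

Wed: 10:44 AM–7:37 PM = 8 h 53 min; less 45 min break → 8 h 8 min
Thu: 6:24 AM–6:23 PM = 11 h 59 min; less 45 min break → 11 h 14 min
Fri: 8:45 AM–8:45 PM = 12 h 0 min; less 45 min break → 11 h 15 min
Sat: 11:16 AM–11:06 PM = 11 h 50 min; less 45 min break → 11 h 5 min
Sun: 7:23 AM–3:37 PM = 8 h 14 min; less 45 min break → 7 h 29 min
Total worked: 49 h 11 min = 2951 min.
Regular 44 h 0 min = 2640 min at £32.00/h; overtime 5 h 11 min = 311 min at £64.00/h.
Pay = (2640 × £32.00 + 311 × £64.00) ÷ 60 = £1739.73.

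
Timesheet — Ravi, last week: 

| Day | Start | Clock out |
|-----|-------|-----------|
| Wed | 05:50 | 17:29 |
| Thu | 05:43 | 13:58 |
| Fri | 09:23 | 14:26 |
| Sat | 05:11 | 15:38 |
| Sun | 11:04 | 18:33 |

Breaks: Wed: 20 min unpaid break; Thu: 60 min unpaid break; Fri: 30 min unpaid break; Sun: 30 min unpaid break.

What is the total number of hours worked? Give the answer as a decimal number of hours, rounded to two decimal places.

Wed: 05:50–17:29 = 11 h 39 min; less 20 min break → 11 h 19 min
Thu: 05:43–13:58 = 8 h 15 min; less 60 min break → 7 h 15 min
Fri: 09:23–14:26 = 5 h 3 min; less 30 min break → 4 h 33 min
Sat: 05:11–15:38 = 10 h 27 min
Sun: 11:04–18:33 = 7 h 29 min; less 30 min break → 6 h 59 min
Total: 11 h 19 min + 7 h 15 min + 4 h 33 min + 10 h 27 min + 6 h 59 min = 40 h 33 min.

40.55 hours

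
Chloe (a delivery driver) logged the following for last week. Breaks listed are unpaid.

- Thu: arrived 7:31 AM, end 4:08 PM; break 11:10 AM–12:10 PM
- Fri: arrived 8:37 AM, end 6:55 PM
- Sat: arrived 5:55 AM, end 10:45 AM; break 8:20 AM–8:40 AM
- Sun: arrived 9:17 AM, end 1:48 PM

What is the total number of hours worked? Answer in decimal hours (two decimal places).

Thu: 7:31 AM–4:08 PM = 8 h 37 min; less 60 min break → 7 h 37 min
Fri: 8:37 AM–6:55 PM = 10 h 18 min
Sat: 5:55 AM–10:45 AM = 4 h 50 min; less 20 min break → 4 h 30 min
Sun: 9:17 AM–1:48 PM = 4 h 31 min
Total: 7 h 37 min + 10 h 18 min + 4 h 30 min + 4 h 31 min = 26 h 56 min.

26.93 hours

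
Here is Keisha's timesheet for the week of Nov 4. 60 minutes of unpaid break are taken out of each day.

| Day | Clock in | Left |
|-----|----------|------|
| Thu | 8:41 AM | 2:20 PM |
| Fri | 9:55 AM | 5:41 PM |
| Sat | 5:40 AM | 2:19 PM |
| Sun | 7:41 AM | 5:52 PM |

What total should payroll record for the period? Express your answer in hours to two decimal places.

28.25 hours

Thu: 8:41 AM–2:20 PM = 5 h 39 min; less 60 min break → 4 h 39 min
Fri: 9:55 AM–5:41 PM = 7 h 46 min; less 60 min break → 6 h 46 min
Sat: 5:40 AM–2:19 PM = 8 h 39 min; less 60 min break → 7 h 39 min
Sun: 7:41 AM–5:52 PM = 10 h 11 min; less 60 min break → 9 h 11 min
Total: 4 h 39 min + 6 h 46 min + 7 h 39 min + 9 h 11 min = 28 h 15 min.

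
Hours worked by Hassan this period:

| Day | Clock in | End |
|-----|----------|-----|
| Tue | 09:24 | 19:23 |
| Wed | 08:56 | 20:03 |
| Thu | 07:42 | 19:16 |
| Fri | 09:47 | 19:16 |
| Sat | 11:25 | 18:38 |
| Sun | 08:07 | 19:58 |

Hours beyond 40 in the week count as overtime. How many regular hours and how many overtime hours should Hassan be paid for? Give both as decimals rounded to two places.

Regular 40.00 hours, overtime 21.22 hours

Tue: 09:24–19:23 = 9 h 59 min
Wed: 08:56–20:03 = 11 h 7 min
Thu: 07:42–19:16 = 11 h 34 min
Fri: 09:47–19:16 = 9 h 29 min
Sat: 11:25–18:38 = 7 h 13 min
Sun: 08:07–19:58 = 11 h 51 min
Total worked: 61 h 13 min = 61.22 h.
Threshold 40 h → overtime 21 h 13 min, regular 40 h 0 min.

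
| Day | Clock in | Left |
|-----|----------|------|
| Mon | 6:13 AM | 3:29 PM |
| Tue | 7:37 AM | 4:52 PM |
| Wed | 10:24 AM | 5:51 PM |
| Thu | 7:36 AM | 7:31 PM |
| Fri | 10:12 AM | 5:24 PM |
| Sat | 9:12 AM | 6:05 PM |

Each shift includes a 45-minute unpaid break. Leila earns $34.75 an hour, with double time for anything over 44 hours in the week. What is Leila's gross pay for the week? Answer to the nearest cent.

Mon: 6:13 AM–3:29 PM = 9 h 16 min; less 45 min break → 8 h 31 min
Tue: 7:37 AM–4:52 PM = 9 h 15 min; less 45 min break → 8 h 30 min
Wed: 10:24 AM–5:51 PM = 7 h 27 min; less 45 min break → 6 h 42 min
Thu: 7:36 AM–7:31 PM = 11 h 55 min; less 45 min break → 11 h 10 min
Fri: 10:12 AM–5:24 PM = 7 h 12 min; less 45 min break → 6 h 27 min
Sat: 9:12 AM–6:05 PM = 8 h 53 min; less 45 min break → 8 h 8 min
Total worked: 49 h 28 min = 2968 min.
Regular 44 h 0 min = 2640 min at $34.75/h; overtime 5 h 28 min = 328 min at $69.50/h.
Pay = (2640 × $34.75 + 328 × $69.50) ÷ 60 = $1908.93.

$1908.93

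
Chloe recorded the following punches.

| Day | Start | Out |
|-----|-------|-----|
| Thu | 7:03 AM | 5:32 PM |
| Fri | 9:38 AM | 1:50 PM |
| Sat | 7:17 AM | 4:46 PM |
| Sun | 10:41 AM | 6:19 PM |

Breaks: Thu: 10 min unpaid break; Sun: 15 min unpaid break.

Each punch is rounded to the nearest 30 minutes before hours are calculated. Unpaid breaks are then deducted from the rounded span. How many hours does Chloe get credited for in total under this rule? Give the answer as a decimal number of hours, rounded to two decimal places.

32.08 hours

Thu: in 7:03 AM→7:00 AM, out 5:32 PM→5:30 PM; 10 h 30 min − 10 min = 10 h 20 min
Fri: in 9:38 AM→9:30 AM, out 1:50 PM→2:00 PM; 4 h 30 min
Sat: in 7:17 AM→7:30 AM, out 4:46 PM→5:00 PM; 9 h 30 min
Sun: in 10:41 AM→10:30 AM, out 6:19 PM→6:30 PM; 8 h 0 min − 15 min = 7 h 45 min
Total credited: 32 h 5 min.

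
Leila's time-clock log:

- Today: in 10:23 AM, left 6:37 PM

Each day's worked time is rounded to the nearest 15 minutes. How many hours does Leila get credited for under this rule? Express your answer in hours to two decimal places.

8.25 hours

Today: 10:23 AM–6:37 PM = 8 h 14 min → rounds to 8 h 15 min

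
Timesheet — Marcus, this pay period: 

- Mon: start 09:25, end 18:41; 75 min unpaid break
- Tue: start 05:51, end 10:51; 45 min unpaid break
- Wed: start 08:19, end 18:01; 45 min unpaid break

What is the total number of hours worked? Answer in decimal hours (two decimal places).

Mon: 09:25–18:41 = 9 h 16 min; less 75 min break → 8 h 1 min
Tue: 05:51–10:51 = 5 h 0 min; less 45 min break → 4 h 15 min
Wed: 08:19–18:01 = 9 h 42 min; less 45 min break → 8 h 57 min
Total: 8 h 1 min + 4 h 15 min + 8 h 57 min = 21 h 13 min.

21.22 hours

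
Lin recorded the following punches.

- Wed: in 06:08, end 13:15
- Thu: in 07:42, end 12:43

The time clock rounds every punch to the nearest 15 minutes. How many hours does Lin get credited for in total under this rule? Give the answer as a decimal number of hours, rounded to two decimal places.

Wed: in 06:08→06:15, out 13:15→13:15; 7 h 0 min
Thu: in 07:42→07:45, out 12:43→12:45; 5 h 0 min
Total credited: 12 h 0 min.

12.00 hours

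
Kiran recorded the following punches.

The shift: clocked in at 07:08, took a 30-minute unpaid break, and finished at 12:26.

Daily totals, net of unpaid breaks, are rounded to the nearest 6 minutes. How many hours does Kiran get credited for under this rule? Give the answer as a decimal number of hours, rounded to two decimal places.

The shift: 07:08–12:26 = 5 h 18 min − 30 min = 4 h 48 min → rounds to 4 h 48 min

4.80 hours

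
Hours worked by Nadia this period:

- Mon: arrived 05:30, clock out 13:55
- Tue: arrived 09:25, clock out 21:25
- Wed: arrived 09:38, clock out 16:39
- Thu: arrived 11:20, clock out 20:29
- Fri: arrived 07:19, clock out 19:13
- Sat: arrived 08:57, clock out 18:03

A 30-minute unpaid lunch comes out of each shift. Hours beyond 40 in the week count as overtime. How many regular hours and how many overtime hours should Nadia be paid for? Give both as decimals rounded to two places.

Mon: 05:30–13:55 = 8 h 25 min; less 30 min break → 7 h 55 min
Tue: 09:25–21:25 = 12 h 0 min; less 30 min break → 11 h 30 min
Wed: 09:38–16:39 = 7 h 1 min; less 30 min break → 6 h 31 min
Thu: 11:20–20:29 = 9 h 9 min; less 30 min break → 8 h 39 min
Fri: 07:19–19:13 = 11 h 54 min; less 30 min break → 11 h 24 min
Sat: 08:57–18:03 = 9 h 6 min; less 30 min break → 8 h 36 min
Total worked: 54 h 35 min = 54.58 h.
Threshold 40 h → overtime 14 h 35 min, regular 40 h 0 min.

Regular 40.00 hours, overtime 14.58 hours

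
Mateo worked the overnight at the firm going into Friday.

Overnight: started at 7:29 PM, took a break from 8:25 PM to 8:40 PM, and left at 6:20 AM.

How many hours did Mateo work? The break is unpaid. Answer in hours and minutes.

10 h 36 min

Overnight: 7:29 PM → midnight = 4 h 31 min; midnight → 6:20 AM = 6 h 20 min; span 10 h 51 min; less 15 min break → 10 h 36 min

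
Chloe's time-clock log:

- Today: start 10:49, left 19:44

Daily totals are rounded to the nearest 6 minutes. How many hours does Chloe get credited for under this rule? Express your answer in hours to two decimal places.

Today: 10:49–19:44 = 8 h 55 min → rounds to 8 h 54 min

8.90 hours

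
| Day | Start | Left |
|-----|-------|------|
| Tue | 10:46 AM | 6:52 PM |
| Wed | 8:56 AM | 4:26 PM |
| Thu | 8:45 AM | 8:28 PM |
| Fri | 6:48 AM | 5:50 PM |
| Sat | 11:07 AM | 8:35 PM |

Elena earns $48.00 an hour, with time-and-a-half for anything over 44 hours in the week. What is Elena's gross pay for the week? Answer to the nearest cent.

$2386.80

Tue: 10:46 AM–6:52 PM = 8 h 6 min
Wed: 8:56 AM–4:26 PM = 7 h 30 min
Thu: 8:45 AM–8:28 PM = 11 h 43 min
Fri: 6:48 AM–5:50 PM = 11 h 2 min
Sat: 11:07 AM–8:35 PM = 9 h 28 min
Total worked: 47 h 49 min = 2869 min.
Regular 44 h 0 min = 2640 min at $48.00/h; overtime 3 h 49 min = 229 min at $72.00/h.
Pay = (2640 × $48.00 + 229 × $72.00) ÷ 60 = $2386.80.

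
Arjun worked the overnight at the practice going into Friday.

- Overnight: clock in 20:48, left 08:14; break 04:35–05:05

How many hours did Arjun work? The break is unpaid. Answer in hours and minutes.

Overnight: 20:48 → midnight = 3 h 12 min; midnight → 08:14 = 8 h 14 min; span 11 h 26 min; less 30 min break → 10 h 56 min

10 h 56 min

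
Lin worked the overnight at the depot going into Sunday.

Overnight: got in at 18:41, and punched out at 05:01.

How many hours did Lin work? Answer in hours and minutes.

10 h 20 min

Overnight: 18:41 → midnight = 5 h 19 min; midnight → 05:01 = 5 h 1 min; span 10 h 20 min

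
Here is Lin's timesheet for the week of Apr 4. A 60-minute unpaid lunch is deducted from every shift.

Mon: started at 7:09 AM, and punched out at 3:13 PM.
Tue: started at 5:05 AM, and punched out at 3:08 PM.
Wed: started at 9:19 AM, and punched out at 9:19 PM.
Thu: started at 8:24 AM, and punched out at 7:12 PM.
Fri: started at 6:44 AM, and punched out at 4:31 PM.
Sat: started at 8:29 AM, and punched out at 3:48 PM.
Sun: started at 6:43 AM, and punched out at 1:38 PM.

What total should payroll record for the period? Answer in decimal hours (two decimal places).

57.93 hours

Mon: 7:09 AM–3:13 PM = 8 h 4 min; less 60 min break → 7 h 4 min
Tue: 5:05 AM–3:08 PM = 10 h 3 min; less 60 min break → 9 h 3 min
Wed: 9:19 AM–9:19 PM = 12 h 0 min; less 60 min break → 11 h 0 min
Thu: 8:24 AM–7:12 PM = 10 h 48 min; less 60 min break → 9 h 48 min
Fri: 6:44 AM–4:31 PM = 9 h 47 min; less 60 min break → 8 h 47 min
Sat: 8:29 AM–3:48 PM = 7 h 19 min; less 60 min break → 6 h 19 min
Sun: 6:43 AM–1:38 PM = 6 h 55 min; less 60 min break → 5 h 55 min
Total: 7 h 4 min + 9 h 3 min + 11 h 0 min + 9 h 48 min + 8 h 47 min + 6 h 19 min + 5 h 55 min = 57 h 56 min.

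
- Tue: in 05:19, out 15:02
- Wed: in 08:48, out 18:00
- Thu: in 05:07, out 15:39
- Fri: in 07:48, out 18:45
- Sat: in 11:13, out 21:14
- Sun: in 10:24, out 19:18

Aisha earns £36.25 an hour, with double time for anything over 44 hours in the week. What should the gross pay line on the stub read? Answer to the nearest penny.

£2705.46

Tue: 05:19–15:02 = 9 h 43 min
Wed: 08:48–18:00 = 9 h 12 min
Thu: 05:07–15:39 = 10 h 32 min
Fri: 07:48–18:45 = 10 h 57 min
Sat: 11:13–21:14 = 10 h 1 min
Sun: 10:24–19:18 = 8 h 54 min
Total worked: 59 h 19 min = 3559 min.
Regular 44 h 0 min = 2640 min at £36.25/h; overtime 15 h 19 min = 919 min at £72.50/h.
Pay = (2640 × £36.25 + 919 × £72.50) ÷ 60 = £2705.46.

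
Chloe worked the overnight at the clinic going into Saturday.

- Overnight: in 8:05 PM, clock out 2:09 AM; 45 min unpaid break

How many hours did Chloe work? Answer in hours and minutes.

5 h 19 min

Overnight: 8:05 PM → midnight = 3 h 55 min; midnight → 2:09 AM = 2 h 9 min; span 6 h 4 min; less 45 min break → 5 h 19 min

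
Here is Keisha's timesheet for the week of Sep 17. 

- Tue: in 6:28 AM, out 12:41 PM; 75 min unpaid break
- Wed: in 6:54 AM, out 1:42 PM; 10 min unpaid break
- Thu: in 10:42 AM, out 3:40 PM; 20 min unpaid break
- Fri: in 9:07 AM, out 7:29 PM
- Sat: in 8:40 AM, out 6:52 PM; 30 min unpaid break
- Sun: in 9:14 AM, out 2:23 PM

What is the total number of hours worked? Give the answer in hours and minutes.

Tue: 6:28 AM–12:41 PM = 6 h 13 min; less 75 min break → 4 h 58 min
Wed: 6:54 AM–1:42 PM = 6 h 48 min; less 10 min break → 6 h 38 min
Thu: 10:42 AM–3:40 PM = 4 h 58 min; less 20 min break → 4 h 38 min
Fri: 9:07 AM–7:29 PM = 10 h 22 min
Sat: 8:40 AM–6:52 PM = 10 h 12 min; less 30 min break → 9 h 42 min
Sun: 9:14 AM–2:23 PM = 5 h 9 min
Total: 4 h 58 min + 6 h 38 min + 4 h 38 min + 10 h 22 min + 9 h 42 min + 5 h 9 min = 41 h 27 min.

41 h 27 min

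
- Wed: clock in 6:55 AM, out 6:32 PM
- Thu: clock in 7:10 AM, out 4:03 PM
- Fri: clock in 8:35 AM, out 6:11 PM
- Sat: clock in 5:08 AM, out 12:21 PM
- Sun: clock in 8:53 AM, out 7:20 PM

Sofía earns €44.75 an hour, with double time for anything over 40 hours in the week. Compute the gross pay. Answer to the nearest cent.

€2485.12

Wed: 6:55 AM–6:32 PM = 11 h 37 min
Thu: 7:10 AM–4:03 PM = 8 h 53 min
Fri: 8:35 AM–6:11 PM = 9 h 36 min
Sat: 5:08 AM–12:21 PM = 7 h 13 min
Sun: 8:53 AM–7:20 PM = 10 h 27 min
Total worked: 47 h 46 min = 2866 min.
Regular 40 h 0 min = 2400 min at €44.75/h; overtime 7 h 46 min = 466 min at €89.50/h.
Pay = (2400 × €44.75 + 466 × €89.50) ÷ 60 = €2485.12.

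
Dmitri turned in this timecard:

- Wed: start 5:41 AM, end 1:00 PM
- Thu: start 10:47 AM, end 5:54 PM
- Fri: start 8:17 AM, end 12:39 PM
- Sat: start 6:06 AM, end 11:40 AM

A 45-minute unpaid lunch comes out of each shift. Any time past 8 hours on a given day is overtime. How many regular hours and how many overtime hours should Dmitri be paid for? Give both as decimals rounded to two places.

Regular 21.37 hours, overtime 0.00 hours

Wed: 5:41 AM–1:00 PM = 7 h 19 min; less 45 min break → 6 h 34 min
Thu: 10:47 AM–5:54 PM = 7 h 7 min; less 45 min break → 6 h 22 min
Fri: 8:17 AM–12:39 PM = 4 h 22 min; less 45 min break → 3 h 37 min
Sat: 6:06 AM–11:40 AM = 5 h 34 min; less 45 min break → 4 h 49 min
Wed reg 6 h 34 min / OT 0 h 0 min; Thu reg 6 h 22 min / OT 0 h 0 min; Fri reg 3 h 37 min / OT 0 h 0 min; Sat reg 4 h 49 min / OT 0 h 0 min.
Totals: regular 21 h 22 min, overtime 0 h 0 min.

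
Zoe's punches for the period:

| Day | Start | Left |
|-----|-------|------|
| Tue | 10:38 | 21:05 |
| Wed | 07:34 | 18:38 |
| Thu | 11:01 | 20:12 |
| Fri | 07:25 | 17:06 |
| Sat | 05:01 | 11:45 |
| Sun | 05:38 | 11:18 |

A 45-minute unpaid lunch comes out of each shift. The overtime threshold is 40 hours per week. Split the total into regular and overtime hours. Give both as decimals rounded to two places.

Tue: 10:38–21:05 = 10 h 27 min; less 45 min break → 9 h 42 min
Wed: 07:34–18:38 = 11 h 4 min; less 45 min break → 10 h 19 min
Thu: 11:01–20:12 = 9 h 11 min; less 45 min break → 8 h 26 min
Fri: 07:25–17:06 = 9 h 41 min; less 45 min break → 8 h 56 min
Sat: 05:01–11:45 = 6 h 44 min; less 45 min break → 5 h 59 min
Sun: 05:38–11:18 = 5 h 40 min; less 45 min break → 4 h 55 min
Total worked: 48 h 17 min = 48.28 h.
Threshold 40 h → overtime 8 h 17 min, regular 40 h 0 min.

Regular 40.00 hours, overtime 8.28 hours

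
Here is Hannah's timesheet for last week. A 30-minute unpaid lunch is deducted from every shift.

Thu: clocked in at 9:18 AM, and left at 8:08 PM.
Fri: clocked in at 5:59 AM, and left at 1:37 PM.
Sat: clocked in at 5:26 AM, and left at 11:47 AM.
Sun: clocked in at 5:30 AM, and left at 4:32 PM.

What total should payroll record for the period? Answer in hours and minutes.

33 h 51 min

Thu: 9:18 AM–8:08 PM = 10 h 50 min; less 30 min break → 10 h 20 min
Fri: 5:59 AM–1:37 PM = 7 h 38 min; less 30 min break → 7 h 8 min
Sat: 5:26 AM–11:47 AM = 6 h 21 min; less 30 min break → 5 h 51 min
Sun: 5:30 AM–4:32 PM = 11 h 2 min; less 30 min break → 10 h 32 min
Total: 10 h 20 min + 7 h 8 min + 5 h 51 min + 10 h 32 min = 33 h 51 min.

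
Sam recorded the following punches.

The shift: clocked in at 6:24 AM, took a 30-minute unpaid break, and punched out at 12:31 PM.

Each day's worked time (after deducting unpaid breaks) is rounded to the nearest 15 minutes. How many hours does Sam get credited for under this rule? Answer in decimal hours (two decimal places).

The shift: 6:24 AM–12:31 PM = 6 h 7 min − 30 min = 5 h 37 min → rounds to 5 h 30 min

5.50 hours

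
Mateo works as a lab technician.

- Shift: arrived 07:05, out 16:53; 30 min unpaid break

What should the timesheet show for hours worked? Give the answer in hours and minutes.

9 h 18 min

Shift: 07:05–16:53 = 9 h 48 min; less 30 min break → 9 h 18 min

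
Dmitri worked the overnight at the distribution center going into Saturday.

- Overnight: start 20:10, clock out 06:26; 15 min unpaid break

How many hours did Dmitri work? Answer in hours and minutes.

10 h 1 min

Overnight: 20:10 → midnight = 3 h 50 min; midnight → 06:26 = 6 h 26 min; span 10 h 16 min; less 15 min break → 10 h 1 min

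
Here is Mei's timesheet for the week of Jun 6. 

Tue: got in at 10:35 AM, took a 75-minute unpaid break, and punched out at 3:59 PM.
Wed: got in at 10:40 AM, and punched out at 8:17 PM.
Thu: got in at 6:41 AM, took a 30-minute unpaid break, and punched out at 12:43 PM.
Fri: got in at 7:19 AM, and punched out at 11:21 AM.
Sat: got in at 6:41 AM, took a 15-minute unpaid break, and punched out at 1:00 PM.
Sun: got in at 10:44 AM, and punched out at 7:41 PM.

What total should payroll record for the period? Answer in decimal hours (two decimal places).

38.35 hours

Tue: 10:35 AM–3:59 PM = 5 h 24 min; less 75 min break → 4 h 9 min
Wed: 10:40 AM–8:17 PM = 9 h 37 min
Thu: 6:41 AM–12:43 PM = 6 h 2 min; less 30 min break → 5 h 32 min
Fri: 7:19 AM–11:21 AM = 4 h 2 min
Sat: 6:41 AM–1:00 PM = 6 h 19 min; less 15 min break → 6 h 4 min
Sun: 10:44 AM–7:41 PM = 8 h 57 min
Total: 4 h 9 min + 9 h 37 min + 5 h 32 min + 4 h 2 min + 6 h 4 min + 8 h 57 min = 38 h 21 min.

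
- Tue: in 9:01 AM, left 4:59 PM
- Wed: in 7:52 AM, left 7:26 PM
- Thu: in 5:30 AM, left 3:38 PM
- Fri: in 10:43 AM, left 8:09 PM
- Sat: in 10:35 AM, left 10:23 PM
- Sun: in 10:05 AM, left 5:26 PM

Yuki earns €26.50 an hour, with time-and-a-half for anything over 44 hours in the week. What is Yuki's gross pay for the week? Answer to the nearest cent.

Tue: 9:01 AM–4:59 PM = 7 h 58 min
Wed: 7:52 AM–7:26 PM = 11 h 34 min
Thu: 5:30 AM–3:38 PM = 10 h 8 min
Fri: 10:43 AM–8:09 PM = 9 h 26 min
Sat: 10:35 AM–10:23 PM = 11 h 48 min
Sun: 10:05 AM–5:26 PM = 7 h 21 min
Total worked: 58 h 15 min = 3495 min.
Regular 44 h 0 min = 2640 min at €26.50/h; overtime 14 h 15 min = 855 min at €39.75/h.
Pay = (2640 × €26.50 + 855 × €39.75) ÷ 60 = €1732.44.

€1732.44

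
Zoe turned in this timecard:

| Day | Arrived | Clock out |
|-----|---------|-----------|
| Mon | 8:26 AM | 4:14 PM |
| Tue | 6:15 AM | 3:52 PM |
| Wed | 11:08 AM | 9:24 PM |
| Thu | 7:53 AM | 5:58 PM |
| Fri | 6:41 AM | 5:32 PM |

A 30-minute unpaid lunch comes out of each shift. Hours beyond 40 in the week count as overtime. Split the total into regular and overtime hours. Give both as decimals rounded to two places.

Regular 40.00 hours, overtime 6.12 hours

Mon: 8:26 AM–4:14 PM = 7 h 48 min; less 30 min break → 7 h 18 min
Tue: 6:15 AM–3:52 PM = 9 h 37 min; less 30 min break → 9 h 7 min
Wed: 11:08 AM–9:24 PM = 10 h 16 min; less 30 min break → 9 h 46 min
Thu: 7:53 AM–5:58 PM = 10 h 5 min; less 30 min break → 9 h 35 min
Fri: 6:41 AM–5:32 PM = 10 h 51 min; less 30 min break → 10 h 21 min
Total worked: 46 h 7 min = 46.12 h.
Threshold 40 h → overtime 6 h 7 min, regular 40 h 0 min.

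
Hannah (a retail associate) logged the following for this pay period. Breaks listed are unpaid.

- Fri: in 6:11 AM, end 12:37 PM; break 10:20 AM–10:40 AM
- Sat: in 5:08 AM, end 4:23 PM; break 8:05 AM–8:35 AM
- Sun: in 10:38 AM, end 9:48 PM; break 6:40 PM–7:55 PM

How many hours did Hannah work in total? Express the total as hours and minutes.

26 h 46 min

Fri: 6:11 AM–12:37 PM = 6 h 26 min; less 20 min break → 6 h 6 min
Sat: 5:08 AM–4:23 PM = 11 h 15 min; less 30 min break → 10 h 45 min
Sun: 10:38 AM–9:48 PM = 11 h 10 min; less 75 min break → 9 h 55 min
Total: 6 h 6 min + 10 h 45 min + 9 h 55 min = 26 h 46 min.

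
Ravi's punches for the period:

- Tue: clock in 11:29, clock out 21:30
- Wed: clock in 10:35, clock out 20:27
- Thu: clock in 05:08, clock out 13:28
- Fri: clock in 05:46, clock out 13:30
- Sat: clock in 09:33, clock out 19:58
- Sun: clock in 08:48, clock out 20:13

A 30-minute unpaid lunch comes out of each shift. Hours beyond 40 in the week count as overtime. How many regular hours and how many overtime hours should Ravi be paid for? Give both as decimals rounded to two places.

Regular 40.00 hours, overtime 14.78 hours

Tue: 11:29–21:30 = 10 h 1 min; less 30 min break → 9 h 31 min
Wed: 10:35–20:27 = 9 h 52 min; less 30 min break → 9 h 22 min
Thu: 05:08–13:28 = 8 h 20 min; less 30 min break → 7 h 50 min
Fri: 05:46–13:30 = 7 h 44 min; less 30 min break → 7 h 14 min
Sat: 09:33–19:58 = 10 h 25 min; less 30 min break → 9 h 55 min
Sun: 08:48–20:13 = 11 h 25 min; less 30 min break → 10 h 55 min
Total worked: 54 h 47 min = 54.78 h.
Threshold 40 h → overtime 14 h 47 min, regular 40 h 0 min.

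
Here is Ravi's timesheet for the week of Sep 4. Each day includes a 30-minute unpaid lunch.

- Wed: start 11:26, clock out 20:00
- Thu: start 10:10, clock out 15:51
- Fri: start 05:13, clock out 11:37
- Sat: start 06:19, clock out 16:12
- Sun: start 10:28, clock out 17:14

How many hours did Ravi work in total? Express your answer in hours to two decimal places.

34.80 hours

Wed: 11:26–20:00 = 8 h 34 min; less 30 min break → 8 h 4 min
Thu: 10:10–15:51 = 5 h 41 min; less 30 min break → 5 h 11 min
Fri: 05:13–11:37 = 6 h 24 min; less 30 min break → 5 h 54 min
Sat: 06:19–16:12 = 9 h 53 min; less 30 min break → 9 h 23 min
Sun: 10:28–17:14 = 6 h 46 min; less 30 min break → 6 h 16 min
Total: 8 h 4 min + 5 h 11 min + 5 h 54 min + 9 h 23 min + 6 h 16 min = 34 h 48 min.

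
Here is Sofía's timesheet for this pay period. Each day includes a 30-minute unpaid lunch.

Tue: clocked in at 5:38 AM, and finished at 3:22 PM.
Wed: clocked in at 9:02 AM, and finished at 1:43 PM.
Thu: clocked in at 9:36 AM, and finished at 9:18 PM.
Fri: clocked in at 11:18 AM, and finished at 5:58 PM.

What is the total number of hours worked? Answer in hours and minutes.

Tue: 5:38 AM–3:22 PM = 9 h 44 min; less 30 min break → 9 h 14 min
Wed: 9:02 AM–1:43 PM = 4 h 41 min; less 30 min break → 4 h 11 min
Thu: 9:36 AM–9:18 PM = 11 h 42 min; less 30 min break → 11 h 12 min
Fri: 11:18 AM–5:58 PM = 6 h 40 min; less 30 min break → 6 h 10 min
Total: 9 h 14 min + 4 h 11 min + 11 h 12 min + 6 h 10 min = 30 h 47 min.

30 h 47 min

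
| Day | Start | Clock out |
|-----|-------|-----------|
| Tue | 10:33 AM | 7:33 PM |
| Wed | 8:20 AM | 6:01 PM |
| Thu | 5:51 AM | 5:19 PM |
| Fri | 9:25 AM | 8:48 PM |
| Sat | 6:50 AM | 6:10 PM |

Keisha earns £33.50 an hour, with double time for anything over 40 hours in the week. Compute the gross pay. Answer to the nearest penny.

£2202.07

Tue: 10:33 AM–7:33 PM = 9 h 0 min
Wed: 8:20 AM–6:01 PM = 9 h 41 min
Thu: 5:51 AM–5:19 PM = 11 h 28 min
Fri: 9:25 AM–8:48 PM = 11 h 23 min
Sat: 6:50 AM–6:10 PM = 11 h 20 min
Total worked: 52 h 52 min = 3172 min.
Regular 40 h 0 min = 2400 min at £33.50/h; overtime 12 h 52 min = 772 min at £67.00/h.
Pay = (2400 × £33.50 + 772 × £67.00) ÷ 60 = £2202.07.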